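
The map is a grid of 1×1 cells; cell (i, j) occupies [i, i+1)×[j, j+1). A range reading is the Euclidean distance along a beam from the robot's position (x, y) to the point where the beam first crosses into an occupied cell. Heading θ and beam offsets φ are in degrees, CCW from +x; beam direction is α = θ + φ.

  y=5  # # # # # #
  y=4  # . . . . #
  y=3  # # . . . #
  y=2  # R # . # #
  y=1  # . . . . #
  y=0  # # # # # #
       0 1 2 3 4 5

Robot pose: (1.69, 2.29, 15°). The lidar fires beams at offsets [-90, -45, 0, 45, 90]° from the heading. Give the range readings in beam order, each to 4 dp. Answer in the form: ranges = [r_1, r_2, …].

beam 1: φ=-90°, α=285°
  dir = (cos 285°, sin 285°) = (0.2588, -0.9659); from cell (1,2)
  next x-line at t=1.1977, next y-line at t=0.3002; Δt_x=3.8637, Δt_y=1.0353
    y: enter (1,1) at t=0.3002
    x: enter (2,1) at t=1.1977
    y: enter (2,0) at t=1.3355 ← occupied
  → r_1 = 1.3355
beam 2: φ=-45°, α=330°
  dir = (cos 330°, sin 330°) = (0.8660, -0.5000); from cell (1,2)
  next x-line at t=0.3580, next y-line at t=0.5800; Δt_x=1.1547, Δt_y=2.0000
    x: enter (2,2) at t=0.3580 ← occupied
  → r_2 = 0.3580
beam 3: φ=0°, α=15°
  dir = (cos 15°, sin 15°) = (0.9659, 0.2588); from cell (1,2)
  next x-line at t=0.3209, next y-line at t=2.7432; Δt_x=1.0353, Δt_y=3.8637
    x: enter (2,2) at t=0.3209 ← occupied
  → r_3 = 0.3209
beam 4: φ=45°, α=60°
  dir = (cos 60°, sin 60°) = (0.5000, 0.8660); from cell (1,2)
  next x-line at t=0.6200, next y-line at t=0.8198; Δt_x=2.0000, Δt_y=1.1547
    x: enter (2,2) at t=0.6200 ← occupied
  → r_4 = 0.6200
beam 5: φ=90°, α=105°
  dir = (cos 105°, sin 105°) = (-0.2588, 0.9659); from cell (1,2)
  next x-line at t=2.6660, next y-line at t=0.7350; Δt_x=3.8637, Δt_y=1.0353
    y: enter (1,3) at t=0.7350 ← occupied
  → r_5 = 0.7350

ranges = [1.3355, 0.3580, 0.3209, 0.6200, 0.7350]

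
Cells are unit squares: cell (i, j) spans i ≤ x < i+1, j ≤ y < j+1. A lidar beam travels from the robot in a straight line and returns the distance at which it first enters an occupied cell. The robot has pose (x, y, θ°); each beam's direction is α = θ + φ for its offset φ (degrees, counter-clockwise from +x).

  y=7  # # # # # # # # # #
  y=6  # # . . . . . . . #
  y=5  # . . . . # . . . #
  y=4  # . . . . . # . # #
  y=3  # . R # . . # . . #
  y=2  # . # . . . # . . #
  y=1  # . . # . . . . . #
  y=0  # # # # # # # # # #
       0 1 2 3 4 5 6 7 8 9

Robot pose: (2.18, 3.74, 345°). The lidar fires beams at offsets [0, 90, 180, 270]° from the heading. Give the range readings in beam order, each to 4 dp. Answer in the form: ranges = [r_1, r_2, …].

ranges = [0.8489, 3.3750, 1.2216, 2.8367]

beam 1: φ=0°, α=345°
  cosα=0.9659 sinα=-0.2588 | (2,3) | tMaxX 0.8489 tMaxY 2.8591 | tΔX 1.0353 tΔY 3.8637
    t=0.8489 [x] (3,3) — stop
  → r_1 = 0.8489
beam 2: φ=90°, α=75°
  cosα=0.2588 sinα=0.9659 | (2,3) | tMaxX 3.1682 tMaxY 0.2692 | tΔX 3.8637 tΔY 1.0353
    t=0.2692 [y] (2,4)
    t=1.3044 [y] (2,5)
    t=2.3397 [y] (2,6)
    t=3.1682 [x] (3,6)
    t=3.3750 [y] (3,7) — stop
  → r_2 = 3.3750
beam 3: φ=180°, α=165°
  cosα=-0.9659 sinα=0.2588 | (2,3) | tMaxX 0.1863 tMaxY 1.0046 | tΔX 1.0353 tΔY 3.8637
    t=0.1863 [x] (1,3)
    t=1.0046 [y] (1,4)
    t=1.2216 [x] (0,4) — stop
  → r_3 = 1.2216
beam 4: φ=270°, α=255°
  cosα=-0.2588 sinα=-0.9659 | (2,3) | tMaxX 0.6955 tMaxY 0.7661 | tΔX 3.8637 tΔY 1.0353
    t=0.6955 [x] (1,3)
    t=0.7661 [y] (1,2)
    t=1.8014 [y] (1,1)
    t=2.8367 [y] (1,0) — stop
  → r_4 = 2.8367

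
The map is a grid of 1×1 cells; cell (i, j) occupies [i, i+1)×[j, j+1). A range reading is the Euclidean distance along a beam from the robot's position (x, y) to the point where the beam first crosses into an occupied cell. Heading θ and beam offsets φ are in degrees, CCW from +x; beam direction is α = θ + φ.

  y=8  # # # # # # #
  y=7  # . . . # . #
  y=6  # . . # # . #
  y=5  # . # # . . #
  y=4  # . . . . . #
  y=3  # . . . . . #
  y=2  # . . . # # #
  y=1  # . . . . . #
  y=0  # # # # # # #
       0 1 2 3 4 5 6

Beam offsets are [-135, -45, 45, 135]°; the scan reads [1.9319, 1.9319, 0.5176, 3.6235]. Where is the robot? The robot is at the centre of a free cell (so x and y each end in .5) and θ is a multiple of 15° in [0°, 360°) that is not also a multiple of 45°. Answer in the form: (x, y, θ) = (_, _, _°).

(x, y, θ) = (1.5, 4.5, 150°)

Enumerate (i+0.5, j+0.5, θ) over the 28 free cells and 16 admissible headings. For each, cast all 4 beams and compare to the given ranges.
  (3.5, 1.5, 120°): beam 2 = 4.6587 ≠ 1.9319 ✗
  (5.5, 5.5, 60°): beam 2 = 0.5176 ≠ 1.9319 ✗
  (5.5, 1.5, 300°): beam 1 = 4.6587 ≠ 1.9319 ✗
  …
  (1.5, 4.5, 150°): r_1=1.9319, r_2=1.9319, r_3=0.5176, r_4=3.6235 — all match ✓
Unique over the lattice → pose = (1.5, 4.5, 150°).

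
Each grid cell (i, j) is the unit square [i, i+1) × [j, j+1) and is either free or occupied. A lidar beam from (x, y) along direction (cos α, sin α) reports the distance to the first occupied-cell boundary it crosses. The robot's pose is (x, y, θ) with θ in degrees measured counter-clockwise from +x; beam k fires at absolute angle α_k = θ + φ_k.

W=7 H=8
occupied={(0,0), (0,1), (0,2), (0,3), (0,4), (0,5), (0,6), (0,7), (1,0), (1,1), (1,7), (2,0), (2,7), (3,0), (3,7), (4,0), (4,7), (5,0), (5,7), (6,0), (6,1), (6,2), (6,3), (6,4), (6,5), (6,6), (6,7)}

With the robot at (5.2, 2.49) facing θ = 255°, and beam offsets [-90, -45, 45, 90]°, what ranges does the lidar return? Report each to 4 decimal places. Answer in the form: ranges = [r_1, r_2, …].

beam 1: φ=-90°, α=165°
  direction (-0.9659, 0.2588); cell (5,2); t to first gridline: x 0.2071, y 1.9705 (then +1.0353 / +3.8637)
    (4,2) via x @ 0.2071
    (3,2) via x @ 1.2423
    (3,3) via y @ 1.9705
    (2,3) via x @ 2.2776
    (1,3) via x @ 3.3129
    (0,3) via x @ 4.3482  # hit
  → r_1 = 4.3482
beam 2: φ=-45°, α=210°
  direction (-0.8660, -0.5000); cell (5,2); t to first gridline: x 0.2309, y 0.9800 (then +1.1547 / +2.0000)
    (4,2) via x @ 0.2309
    (4,1) via y @ 0.9800
    (3,1) via x @ 1.3856
    (2,1) via x @ 2.5403
    (2,0) via y @ 2.9800  # hit
  → r_2 = 2.9800
beam 3: φ=45°, α=300°
  direction (0.5000, -0.8660); cell (5,2); t to first gridline: x 1.6000, y 0.5658 (then +2.0000 / +1.1547)
    (5,1) via y @ 0.5658
    (6,1) via x @ 1.6000  # hit
  → r_3 = 1.6000
beam 4: φ=90°, α=345°
  direction (0.9659, -0.2588); cell (5,2); t to first gridline: x 0.8282, y 1.8932 (then +1.0353 / +3.8637)
    (6,2) via x @ 0.8282  # hit
  → r_4 = 0.8282

ranges = [4.3482, 2.9800, 1.6000, 0.8282]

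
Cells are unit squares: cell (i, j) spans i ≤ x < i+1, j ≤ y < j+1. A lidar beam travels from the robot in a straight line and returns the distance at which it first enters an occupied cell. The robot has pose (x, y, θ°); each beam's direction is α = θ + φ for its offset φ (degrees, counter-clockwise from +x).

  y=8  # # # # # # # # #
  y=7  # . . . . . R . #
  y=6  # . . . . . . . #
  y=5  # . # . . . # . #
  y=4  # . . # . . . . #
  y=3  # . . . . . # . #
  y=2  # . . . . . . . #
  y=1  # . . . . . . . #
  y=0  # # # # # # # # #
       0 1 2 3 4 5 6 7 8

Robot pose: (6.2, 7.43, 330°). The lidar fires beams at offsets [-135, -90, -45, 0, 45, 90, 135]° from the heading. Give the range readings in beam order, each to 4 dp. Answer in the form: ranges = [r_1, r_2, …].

beam 1: φ=-135°, α=195°
  direction (-0.9659, -0.2588); cell (6,7); t to first gridline: x 0.2071, y 1.6614 (then +1.0353 / +3.8637)
    (5,7) via x @ 0.2071
    (4,7) via x @ 1.2423
    (4,6) via y @ 1.6614
    (3,6) via x @ 2.2776
    (2,6) via x @ 3.3129
    (1,6) via x @ 4.3482
    (0,6) via x @ 5.3834  # hit
  → r_1 = 5.3834
beam 2: φ=-90°, α=240°
  direction (-0.5000, -0.8660); cell (6,7); t to first gridline: x 0.4000, y 0.4965 (then +2.0000 / +1.1547)
    (5,7) via x @ 0.4000
    (5,6) via y @ 0.4965
    (5,5) via y @ 1.6512
    (4,5) via x @ 2.4000
    (4,4) via y @ 2.8059
    (4,3) via y @ 3.9606
    (3,3) via x @ 4.4000
    (3,2) via y @ 5.1153
    (3,1) via y @ 6.2700
    (2,1) via x @ 6.4000
    (2,0) via y @ 7.4247  # hit
  → r_2 = 7.4247
beam 3: φ=-45°, α=285°
  direction (0.2588, -0.9659); cell (6,7); t to first gridline: x 3.0910, y 0.4452 (then +3.8637 / +1.0353)
    (6,6) via y @ 0.4452
    (6,5) via y @ 1.4804  # hit
  → r_3 = 1.4804
beam 4: φ=0°, α=330°
  direction (0.8660, -0.5000); cell (6,7); t to first gridline: x 0.9238, y 0.8600 (then +1.1547 / +2.0000)
    (6,6) via y @ 0.8600
    (7,6) via x @ 0.9238
    (8,6) via x @ 2.0785  # hit
  → r_4 = 2.0785
beam 5: φ=45°, α=15°
  direction (0.9659, 0.2588); cell (6,7); t to first gridline: x 0.8282, y 2.2023 (then +1.0353 / +3.8637)
    (7,7) via x @ 0.8282
    (8,7) via x @ 1.8635  # hit
  → r_5 = 1.8635
beam 6: φ=90°, α=60°
  direction (0.5000, 0.8660); cell (6,7); t to first gridline: x 1.6000, y 0.6582 (then +2.0000 / +1.1547)
    (6,8) via y @ 0.6582  # hit
  → r_6 = 0.6582
beam 7: φ=135°, α=105°
  direction (-0.2588, 0.9659); cell (6,7); t to first gridline: x 0.7727, y 0.5901 (then +3.8637 / +1.0353)
    (6,8) via y @ 0.5901  # hit
  → r_7 = 0.5901

ranges = [5.3834, 7.4247, 1.4804, 2.0785, 1.8635, 0.6582, 0.5901]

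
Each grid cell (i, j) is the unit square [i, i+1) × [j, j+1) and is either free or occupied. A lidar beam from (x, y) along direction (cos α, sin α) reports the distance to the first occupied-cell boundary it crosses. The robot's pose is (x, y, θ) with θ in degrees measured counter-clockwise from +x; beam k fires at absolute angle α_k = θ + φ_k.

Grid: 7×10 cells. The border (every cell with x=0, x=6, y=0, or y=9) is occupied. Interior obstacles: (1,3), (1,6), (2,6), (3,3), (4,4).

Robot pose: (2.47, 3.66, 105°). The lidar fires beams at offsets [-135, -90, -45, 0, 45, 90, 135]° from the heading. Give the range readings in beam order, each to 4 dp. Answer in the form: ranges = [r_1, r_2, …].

beam 1: φ=-135°, α=330°
  cosα=0.8660 sinα=-0.5000 | (2,3) | tMaxX 0.6120 tMaxY 1.3200 | tΔX 1.1547 tΔY 2.0000
    t=0.6120 [x] (3,3) — stop
  → r_1 = 0.6120
beam 2: φ=-90°, α=15°
  cosα=0.9659 sinα=0.2588 | (2,3) | tMaxX 0.5487 tMaxY 1.3137 | tΔX 1.0353 tΔY 3.8637
    t=0.5487 [x] (3,3) — stop
  → r_2 = 0.5487
beam 3: φ=-45°, α=60°
  cosα=0.5000 sinα=0.8660 | (2,3) | tMaxX 1.0600 tMaxY 0.3926 | tΔX 2.0000 tΔY 1.1547
    t=0.3926 [y] (2,4)
    t=1.0600 [x] (3,4)
    t=1.5473 [y] (3,5)
    t=2.7020 [y] (3,6)
    t=3.0600 [x] (4,6)
    t=3.8567 [y] (4,7)
    t=5.0114 [y] (4,8)
    t=5.0600 [x] (5,8)
    t=6.1661 [y] (5,9) — stop
  → r_3 = 6.1661
beam 4: φ=0°, α=105°
  cosα=-0.2588 sinα=0.9659 | (2,3) | tMaxX 1.8159 tMaxY 0.3520 | tΔX 3.8637 tΔY 1.0353
    t=0.3520 [y] (2,4)
    t=1.3873 [y] (2,5)
    t=1.8159 [x] (1,5)
    t=2.4225 [y] (1,6) — stop
  → r_4 = 2.4225
beam 5: φ=45°, α=150°
  cosα=-0.8660 sinα=0.5000 | (2,3) | tMaxX 0.5427 tMaxY 0.6800 | tΔX 1.1547 tΔY 2.0000
    t=0.5427 [x] (1,3) — stop
  → r_5 = 0.5427
beam 6: φ=90°, α=195°
  cosα=-0.9659 sinα=-0.2588 | (2,3) | tMaxX 0.4866 tMaxY 2.5500 | tΔX 1.0353 tΔY 3.8637
    t=0.4866 [x] (1,3) — stop
  → r_6 = 0.4866
beam 7: φ=135°, α=240°
  cosα=-0.5000 sinα=-0.8660 | (2,3) | tMaxX 0.9400 tMaxY 0.7621 | tΔX 2.0000 tΔY 1.1547
    t=0.7621 [y] (2,2)
    t=0.9400 [x] (1,2)
    t=1.9168 [y] (1,1)
    t=2.9400 [x] (0,1) — stop
  → r_7 = 2.9400

ranges = [0.6120, 0.5487, 6.1661, 2.4225, 0.5427, 0.4866, 2.9400]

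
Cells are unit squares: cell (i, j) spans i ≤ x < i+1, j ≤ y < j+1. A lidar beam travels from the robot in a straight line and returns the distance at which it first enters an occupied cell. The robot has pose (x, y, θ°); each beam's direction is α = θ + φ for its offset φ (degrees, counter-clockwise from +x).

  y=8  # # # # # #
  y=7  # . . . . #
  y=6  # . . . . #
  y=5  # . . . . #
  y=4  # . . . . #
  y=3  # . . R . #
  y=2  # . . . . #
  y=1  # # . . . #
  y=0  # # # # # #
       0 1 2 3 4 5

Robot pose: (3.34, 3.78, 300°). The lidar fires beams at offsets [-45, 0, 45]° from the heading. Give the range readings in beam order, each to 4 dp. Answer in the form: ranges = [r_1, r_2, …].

ranges = [2.8781, 3.2101, 1.7186]

beam 1: φ=-45°, α=255°
  cosα=-0.2588 sinα=-0.9659 | (3,3) | tMaxX 1.3137 tMaxY 0.8075 | tΔX 3.8637 tΔY 1.0353
    t=0.8075 [y] (3,2)
    t=1.3137 [x] (2,2)
    t=1.8428 [y] (2,1)
    t=2.8781 [y] (2,0) — stop
  → r_1 = 2.8781
beam 2: φ=0°, α=300°
  cosα=0.5000 sinα=-0.8660 | (3,3) | tMaxX 1.3200 tMaxY 0.9007 | tΔX 2.0000 tΔY 1.1547
    t=0.9007 [y] (3,2)
    t=1.3200 [x] (4,2)
    t=2.0554 [y] (4,1)
    t=3.2101 [y] (4,0) — stop
  → r_2 = 3.2101
beam 3: φ=45°, α=345°
  cosα=0.9659 sinα=-0.2588 | (3,3) | tMaxX 0.6833 tMaxY 3.0137 | tΔX 1.0353 tΔY 3.8637
    t=0.6833 [x] (4,3)
    t=1.7186 [x] (5,3) — stop
  → r_3 = 1.7186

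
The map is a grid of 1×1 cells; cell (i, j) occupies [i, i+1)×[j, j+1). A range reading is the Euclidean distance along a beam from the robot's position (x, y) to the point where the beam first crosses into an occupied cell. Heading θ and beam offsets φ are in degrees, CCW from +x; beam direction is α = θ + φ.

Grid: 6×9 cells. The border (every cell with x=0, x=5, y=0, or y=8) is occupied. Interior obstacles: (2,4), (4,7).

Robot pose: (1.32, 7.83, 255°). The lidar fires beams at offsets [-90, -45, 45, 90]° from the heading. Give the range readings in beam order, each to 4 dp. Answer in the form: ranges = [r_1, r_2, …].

beam 1: φ=-90°, α=165°
  cosα=-0.9659 sinα=0.2588 | (1,7) | tMaxX 0.3313 tMaxY 0.6568 | tΔX 1.0353 tΔY 3.8637
    t=0.3313 [x] (0,7) — stop
  → r_1 = 0.3313
beam 2: φ=-45°, α=210°
  cosα=-0.8660 sinα=-0.5000 | (1,7) | tMaxX 0.3695 tMaxY 1.6600 | tΔX 1.1547 tΔY 2.0000
    t=0.3695 [x] (0,7) — stop
  → r_2 = 0.3695
beam 3: φ=45°, α=300°
  cosα=0.5000 sinα=-0.8660 | (1,7) | tMaxX 1.3600 tMaxY 0.9584 | tΔX 2.0000 tΔY 1.1547
    t=0.9584 [y] (1,6)
    t=1.3600 [x] (2,6)
    t=2.1131 [y] (2,5)
    t=3.2678 [y] (2,4) — stop
  → r_3 = 3.2678
beam 4: φ=90°, α=345°
  cosα=0.9659 sinα=-0.2588 | (1,7) | tMaxX 0.7040 tMaxY 3.2069 | tΔX 1.0353 tΔY 3.8637
    t=0.7040 [x] (2,7)
    t=1.7393 [x] (3,7)
    t=2.7745 [x] (4,7) — stop
  → r_4 = 2.7745

ranges = [0.3313, 0.3695, 3.2678, 2.7745]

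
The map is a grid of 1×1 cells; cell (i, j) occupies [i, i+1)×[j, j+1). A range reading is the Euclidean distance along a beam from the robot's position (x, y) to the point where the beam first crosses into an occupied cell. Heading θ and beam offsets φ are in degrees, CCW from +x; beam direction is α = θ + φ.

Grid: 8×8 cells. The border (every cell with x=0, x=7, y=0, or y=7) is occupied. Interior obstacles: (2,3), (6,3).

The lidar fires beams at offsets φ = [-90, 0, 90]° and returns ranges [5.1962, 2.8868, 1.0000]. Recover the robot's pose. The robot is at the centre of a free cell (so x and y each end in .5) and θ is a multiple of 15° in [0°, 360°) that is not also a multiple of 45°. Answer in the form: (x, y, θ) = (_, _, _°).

Enumerate (i+0.5, j+0.5, θ) over the 34 free cells and 16 admissible headings. For each, cast all 3 beams and compare to the given ranges.
  (5.5, 4.5, 285°): beam 1 = 2.5882 ≠ 5.1962 ✗
  (3.5, 3.5, 240°): beam 1 = 0.5774 ≠ 5.1962 ✗
  (6.5, 4.5, 165°): beam 1 = 1.9319 ≠ 5.1962 ✗
  (1.5, 2.5, 15°): beam 1 = 1.5529 ≠ 5.1962 ✗
  …
  (5.5, 6.5, 300°): r_1=5.1962, r_2=2.8868, r_3=1.0000 — all match ✓
Unique over the lattice → pose = (5.5, 6.5, 300°).

(x, y, θ) = (5.5, 6.5, 300°)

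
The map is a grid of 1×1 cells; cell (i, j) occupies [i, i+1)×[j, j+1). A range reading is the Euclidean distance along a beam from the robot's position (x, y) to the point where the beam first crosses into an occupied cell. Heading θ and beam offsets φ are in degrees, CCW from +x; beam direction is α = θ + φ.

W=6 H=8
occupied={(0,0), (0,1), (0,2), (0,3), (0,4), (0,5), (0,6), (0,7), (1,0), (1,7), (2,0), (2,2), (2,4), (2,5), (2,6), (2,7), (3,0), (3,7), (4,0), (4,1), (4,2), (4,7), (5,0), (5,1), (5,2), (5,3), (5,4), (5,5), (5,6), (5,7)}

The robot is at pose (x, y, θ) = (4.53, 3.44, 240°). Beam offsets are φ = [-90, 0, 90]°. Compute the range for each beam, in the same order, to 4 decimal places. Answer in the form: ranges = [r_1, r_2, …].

ranges = [1.7667, 0.5081, 0.5427]

beam 1: φ=-90°, α=150°
  direction (-0.8660, 0.5000); cell (4,3); t to first gridline: x 0.6120, y 1.1200 (then +1.1547 / +2.0000)
    (3,3) via x @ 0.6120
    (3,4) via y @ 1.1200
    (2,4) via x @ 1.7667  # hit
  → r_1 = 1.7667
beam 2: φ=0°, α=240°
  direction (-0.5000, -0.8660); cell (4,3); t to first gridline: x 1.0600, y 0.5081 (then +2.0000 / +1.1547)
    (4,2) via y @ 0.5081  # hit
  → r_2 = 0.5081
beam 3: φ=90°, α=330°
  direction (0.8660, -0.5000); cell (4,3); t to first gridline: x 0.5427, y 0.8800 (then +1.1547 / +2.0000)
    (5,3) via x @ 0.5427  # hit
  → r_3 = 0.5427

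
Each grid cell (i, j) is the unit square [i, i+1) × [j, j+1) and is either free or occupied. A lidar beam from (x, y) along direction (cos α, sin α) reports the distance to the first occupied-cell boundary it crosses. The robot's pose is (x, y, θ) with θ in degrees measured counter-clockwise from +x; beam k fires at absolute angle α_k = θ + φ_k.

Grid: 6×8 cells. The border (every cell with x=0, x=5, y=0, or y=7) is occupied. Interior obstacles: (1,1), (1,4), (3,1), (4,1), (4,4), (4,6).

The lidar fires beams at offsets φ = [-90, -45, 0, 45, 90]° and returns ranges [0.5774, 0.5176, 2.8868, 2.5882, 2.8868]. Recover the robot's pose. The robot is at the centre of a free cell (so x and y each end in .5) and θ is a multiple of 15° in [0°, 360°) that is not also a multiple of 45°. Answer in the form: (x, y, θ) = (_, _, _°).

(x, y, θ) = (2.5, 4.5, 240°)

Enumerate (i+0.5, j+0.5, θ) over the 18 free cells and 16 admissible headings. For each, cast all 5 beams and compare to the given ranges.
  (3.5, 3.5, 150°): beam 1 = 1.0000 ≠ 0.5774 ✗
  (2.5, 5.5, 150°): beam 1 = 1.7321 ≠ 0.5774 ✗
  (4.5, 2.5, 255°): beam 1 = 3.6235 ≠ 0.5774 ✗
  …
  (2.5, 4.5, 240°): r_1=0.5774, r_2=0.5176, r_3=2.8868, r_4=2.5882, r_5=2.8868 — all match ✓
Only this pose fits every beam.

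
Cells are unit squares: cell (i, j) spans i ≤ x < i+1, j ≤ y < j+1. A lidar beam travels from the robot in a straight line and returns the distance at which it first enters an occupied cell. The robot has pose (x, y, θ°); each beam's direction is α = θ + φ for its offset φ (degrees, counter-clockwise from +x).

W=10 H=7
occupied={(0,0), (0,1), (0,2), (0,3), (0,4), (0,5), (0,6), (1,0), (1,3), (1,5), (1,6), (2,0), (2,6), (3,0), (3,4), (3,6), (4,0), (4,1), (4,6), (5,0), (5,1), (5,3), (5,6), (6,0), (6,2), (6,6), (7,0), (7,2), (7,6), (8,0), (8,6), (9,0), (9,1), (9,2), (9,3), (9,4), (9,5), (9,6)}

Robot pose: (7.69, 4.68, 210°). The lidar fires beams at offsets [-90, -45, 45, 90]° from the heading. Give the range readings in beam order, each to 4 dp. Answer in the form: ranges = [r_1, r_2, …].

beam 1: φ=-90°, α=120°
  direction (-0.5000, 0.8660); cell (7,4); t to first gridline: x 1.3800, y 0.3695 (then +2.0000 / +1.1547)
    (7,5) via y @ 0.3695
    (6,5) via x @ 1.3800
    (6,6) via y @ 1.5242  # hit
  → r_1 = 1.5242
beam 2: φ=-45°, α=165°
  direction (-0.9659, 0.2588); cell (7,4); t to first gridline: x 0.7143, y 1.2364 (then +1.0353 / +3.8637)
    (6,4) via x @ 0.7143
    (6,5) via y @ 1.2364
    (5,5) via x @ 1.7496
    (4,5) via x @ 2.7849
    (3,5) via x @ 3.8202
    (2,5) via x @ 4.8554
    (2,6) via y @ 5.1001  # hit
  → r_2 = 5.1001
beam 3: φ=45°, α=255°
  direction (-0.2588, -0.9659); cell (7,4); t to first gridline: x 2.6660, y 0.7040 (then +3.8637 / +1.0353)
    (7,3) via y @ 0.7040
    (7,2) via y @ 1.7393  # hit
  → r_3 = 1.7393
beam 4: φ=90°, α=300°
  direction (0.5000, -0.8660); cell (7,4); t to first gridline: x 0.6200, y 0.7852 (then +2.0000 / +1.1547)
    (8,4) via x @ 0.6200
    (8,3) via y @ 0.7852
    (8,2) via y @ 1.9399
    (9,2) via x @ 2.6200  # hit
  → r_4 = 2.6200

ranges = [1.5242, 5.1001, 1.7393, 2.6200]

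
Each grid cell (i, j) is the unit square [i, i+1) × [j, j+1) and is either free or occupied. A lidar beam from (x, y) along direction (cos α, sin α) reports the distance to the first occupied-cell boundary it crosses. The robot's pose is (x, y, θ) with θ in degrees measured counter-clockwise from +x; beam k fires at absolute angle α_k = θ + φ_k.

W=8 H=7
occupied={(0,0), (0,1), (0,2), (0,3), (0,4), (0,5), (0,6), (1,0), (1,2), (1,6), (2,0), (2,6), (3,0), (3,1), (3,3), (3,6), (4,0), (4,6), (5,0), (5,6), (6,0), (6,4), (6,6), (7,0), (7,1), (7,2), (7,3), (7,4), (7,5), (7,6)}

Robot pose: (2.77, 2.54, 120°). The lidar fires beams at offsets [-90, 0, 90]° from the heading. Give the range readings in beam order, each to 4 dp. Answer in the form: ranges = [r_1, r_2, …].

beam 1: φ=-90°, α=30°
  cosα=0.8660 sinα=0.5000 | (2,2) | tMaxX 0.2656 tMaxY 0.9200 | tΔX 1.1547 tΔY 2.0000
    t=0.2656 [x] (3,2)
    t=0.9200 [y] (3,3) — stop
  → r_1 = 0.9200
beam 2: φ=0°, α=120°
  cosα=-0.5000 sinα=0.8660 | (2,2) | tMaxX 1.5400 tMaxY 0.5312 | tΔX 2.0000 tΔY 1.1547
    t=0.5312 [y] (2,3)
    t=1.5400 [x] (1,3)
    t=1.6859 [y] (1,4)
    t=2.8406 [y] (1,5)
    t=3.5400 [x] (0,5) — stop
  → r_2 = 3.5400
beam 3: φ=90°, α=210°
  cosα=-0.8660 sinα=-0.5000 | (2,2) | tMaxX 0.8891 tMaxY 1.0800 | tΔX 1.1547 tΔY 2.0000
    t=0.8891 [x] (1,2) — stop
  → r_3 = 0.8891

ranges = [0.9200, 3.5400, 0.8891]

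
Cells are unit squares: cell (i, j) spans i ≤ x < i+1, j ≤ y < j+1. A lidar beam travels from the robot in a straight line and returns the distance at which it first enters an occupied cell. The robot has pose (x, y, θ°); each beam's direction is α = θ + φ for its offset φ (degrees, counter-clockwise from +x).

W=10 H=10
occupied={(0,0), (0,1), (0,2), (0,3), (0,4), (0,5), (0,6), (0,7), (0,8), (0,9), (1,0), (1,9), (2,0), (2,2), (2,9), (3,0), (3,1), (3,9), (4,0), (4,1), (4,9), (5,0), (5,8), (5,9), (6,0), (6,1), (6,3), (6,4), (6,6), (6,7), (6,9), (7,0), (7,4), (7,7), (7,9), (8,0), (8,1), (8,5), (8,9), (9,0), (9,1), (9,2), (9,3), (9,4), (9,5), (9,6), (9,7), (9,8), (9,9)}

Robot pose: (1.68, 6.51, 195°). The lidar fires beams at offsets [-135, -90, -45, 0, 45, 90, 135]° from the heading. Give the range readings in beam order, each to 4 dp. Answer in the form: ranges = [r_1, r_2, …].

beam 1: φ=-135°, α=60°
  cosα=0.5000 sinα=0.8660 | (1,6) | tMaxX 0.6400 tMaxY 0.5658 | tΔX 2.0000 tΔY 1.1547
    t=0.5658 [y] (1,7)
    t=0.6400 [x] (2,7)
    t=1.7205 [y] (2,8)
    t=2.6400 [x] (3,8)
    t=2.8752 [y] (3,9) — stop
  → r_1 = 2.8752
beam 2: φ=-90°, α=105°
  cosα=-0.2588 sinα=0.9659 | (1,6) | tMaxX 2.6273 tMaxY 0.5073 | tΔX 3.8637 tΔY 1.0353
    t=0.5073 [y] (1,7)
    t=1.5426 [y] (1,8)
    t=2.5778 [y] (1,9) — stop
  → r_2 = 2.5778
beam 3: φ=-45°, α=150°
  cosα=-0.8660 sinα=0.5000 | (1,6) | tMaxX 0.7852 tMaxY 0.9800 | tΔX 1.1547 tΔY 2.0000
    t=0.7852 [x] (0,6) — stop
  → r_3 = 0.7852
beam 4: φ=0°, α=195°
  cosα=-0.9659 sinα=-0.2588 | (1,6) | tMaxX 0.7040 tMaxY 1.9705 | tΔX 1.0353 tΔY 3.8637
    t=0.7040 [x] (0,6) — stop
  → r_4 = 0.7040
beam 5: φ=45°, α=240°
  cosα=-0.5000 sinα=-0.8660 | (1,6) | tMaxX 1.3600 tMaxY 0.5889 | tΔX 2.0000 tΔY 1.1547
    t=0.5889 [y] (1,5)
    t=1.3600 [x] (0,5) — stop
  → r_5 = 1.3600
beam 6: φ=90°, α=285°
  cosα=0.2588 sinα=-0.9659 | (1,6) | tMaxX 1.2364 tMaxY 0.5280 | tΔX 3.8637 tΔY 1.0353
    t=0.5280 [y] (1,5)
    t=1.2364 [x] (2,5)
    t=1.5633 [y] (2,4)
    t=2.5985 [y] (2,3)
    t=3.6338 [y] (2,2) — stop
  → r_6 = 3.6338
beam 7: φ=135°, α=330°
  cosα=0.8660 sinα=-0.5000 | (1,6) | tMaxX 0.3695 tMaxY 1.0200 | tΔX 1.1547 tΔY 2.0000
    t=0.3695 [x] (2,6)
    t=1.0200 [y] (2,5)
    t=1.5242 [x] (3,5)
    t=2.6789 [x] (4,5)
    t=3.0200 [y] (4,4)
    t=3.8336 [x] (5,4)
    t=4.9883 [x] (6,4) — stop
  → r_7 = 4.9883

ranges = [2.8752, 2.5778, 0.7852, 0.7040, 1.3600, 3.6338, 4.9883]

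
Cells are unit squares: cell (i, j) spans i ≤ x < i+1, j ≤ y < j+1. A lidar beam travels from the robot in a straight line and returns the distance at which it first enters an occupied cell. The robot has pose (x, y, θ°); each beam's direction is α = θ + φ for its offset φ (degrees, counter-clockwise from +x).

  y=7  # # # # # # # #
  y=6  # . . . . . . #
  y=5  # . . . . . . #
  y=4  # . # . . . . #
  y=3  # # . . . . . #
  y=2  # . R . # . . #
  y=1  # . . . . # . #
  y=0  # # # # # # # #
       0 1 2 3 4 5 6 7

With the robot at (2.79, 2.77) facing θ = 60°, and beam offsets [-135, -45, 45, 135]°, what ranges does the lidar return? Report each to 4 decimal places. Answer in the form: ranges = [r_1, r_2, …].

beam 1: φ=-135°, α=285°
  dir = (cos 285°, sin 285°) = (0.2588, -0.9659); from cell (2,2)
  next x-line at t=0.8114, next y-line at t=0.7972; Δt_x=3.8637, Δt_y=1.0353
    y: enter (2,1) at t=0.7972
    x: enter (3,1) at t=0.8114
    y: enter (3,0) at t=1.8324 ← occupied
  → r_1 = 1.8324
beam 2: φ=-45°, α=15°
  dir = (cos 15°, sin 15°) = (0.9659, 0.2588); from cell (2,2)
  next x-line at t=0.2174, next y-line at t=0.8887; Δt_x=1.0353, Δt_y=3.8637
    x: enter (3,2) at t=0.2174
    y: enter (3,3) at t=0.8887
    x: enter (4,3) at t=1.2527
    x: enter (5,3) at t=2.2880
    x: enter (6,3) at t=3.3232
    x: enter (7,3) at t=4.3585 ← occupied
  → r_2 = 4.3585
beam 3: φ=45°, α=105°
  dir = (cos 105°, sin 105°) = (-0.2588, 0.9659); from cell (2,2)
  next x-line at t=3.0523, next y-line at t=0.2381; Δt_x=3.8637, Δt_y=1.0353
    y: enter (2,3) at t=0.2381
    y: enter (2,4) at t=1.2734 ← occupied
  → r_3 = 1.2734
beam 4: φ=135°, α=195°
  dir = (cos 195°, sin 195°) = (-0.9659, -0.2588); from cell (2,2)
  next x-line at t=0.8179, next y-line at t=2.9751; Δt_x=1.0353, Δt_y=3.8637
    x: enter (1,2) at t=0.8179
    x: enter (0,2) at t=1.8531 ← occupied
  → r_4 = 1.8531

ranges = [1.8324, 4.3585, 1.2734, 1.8531]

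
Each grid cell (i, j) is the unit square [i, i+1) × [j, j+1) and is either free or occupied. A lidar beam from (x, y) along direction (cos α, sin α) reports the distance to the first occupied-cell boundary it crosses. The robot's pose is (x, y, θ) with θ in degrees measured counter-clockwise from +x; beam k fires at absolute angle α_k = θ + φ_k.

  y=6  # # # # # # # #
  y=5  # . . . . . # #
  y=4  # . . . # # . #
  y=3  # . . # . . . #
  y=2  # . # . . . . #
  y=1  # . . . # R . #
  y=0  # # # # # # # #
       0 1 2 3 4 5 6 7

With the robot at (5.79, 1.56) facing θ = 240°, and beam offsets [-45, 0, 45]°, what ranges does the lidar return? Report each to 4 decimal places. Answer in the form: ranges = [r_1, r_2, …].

beam 1: φ=-45°, α=195°
  direction (-0.9659, -0.2588); cell (5,1); t to first gridline: x 0.8179, y 2.1637 (then +1.0353 / +3.8637)
    (4,1) via x @ 0.8179  # hit
  → r_1 = 0.8179
beam 2: φ=0°, α=240°
  direction (-0.5000, -0.8660); cell (5,1); t to first gridline: x 1.5800, y 0.6466 (then +2.0000 / +1.1547)
    (5,0) via y @ 0.6466  # hit
  → r_2 = 0.6466
beam 3: φ=45°, α=285°
  direction (0.2588, -0.9659); cell (5,1); t to first gridline: x 0.8114, y 0.5798 (then +3.8637 / +1.0353)
    (5,0) via y @ 0.5798  # hit
  → r_3 = 0.5798

ranges = [0.8179, 0.6466, 0.5798]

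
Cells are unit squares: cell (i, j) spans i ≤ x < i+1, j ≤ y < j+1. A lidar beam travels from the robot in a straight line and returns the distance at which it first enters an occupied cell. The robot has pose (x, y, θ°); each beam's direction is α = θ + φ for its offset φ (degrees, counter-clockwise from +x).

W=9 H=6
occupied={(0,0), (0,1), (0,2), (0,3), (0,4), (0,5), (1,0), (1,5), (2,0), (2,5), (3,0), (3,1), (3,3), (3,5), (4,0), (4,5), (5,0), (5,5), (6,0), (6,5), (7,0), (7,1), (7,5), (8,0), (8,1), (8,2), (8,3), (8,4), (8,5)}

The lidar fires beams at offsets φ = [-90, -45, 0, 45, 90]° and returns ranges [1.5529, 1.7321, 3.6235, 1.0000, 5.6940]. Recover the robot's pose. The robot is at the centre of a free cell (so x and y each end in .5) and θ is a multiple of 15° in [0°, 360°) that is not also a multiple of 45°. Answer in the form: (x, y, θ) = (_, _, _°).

(x, y, θ) = (2.5, 4.5, 255°)

The pose lattice has 25·16 = 400 candidates. Test each by forward raycasting.
  (1.5, 1.5, 165°): beam 1 = 3.6235 ≠ 1.5529 ✗
  (5.5, 4.5, 210°): beam 1 = 0.5774 ≠ 1.5529 ✗
  (4.5, 3.5, 195°): beam 2 = 0.5774 ≠ 1.7321 ✗
  (4.5, 3.5, 330°): beam 1 = 1.7321 ≠ 1.5529 ✗
  …
  (2.5, 4.5, 255°): r_1=1.5529, r_2=1.7321, r_3=3.6235, r_4=1.0000, r_5=5.6940 — all match ✓
Unique over the lattice → pose = (2.5, 4.5, 255°).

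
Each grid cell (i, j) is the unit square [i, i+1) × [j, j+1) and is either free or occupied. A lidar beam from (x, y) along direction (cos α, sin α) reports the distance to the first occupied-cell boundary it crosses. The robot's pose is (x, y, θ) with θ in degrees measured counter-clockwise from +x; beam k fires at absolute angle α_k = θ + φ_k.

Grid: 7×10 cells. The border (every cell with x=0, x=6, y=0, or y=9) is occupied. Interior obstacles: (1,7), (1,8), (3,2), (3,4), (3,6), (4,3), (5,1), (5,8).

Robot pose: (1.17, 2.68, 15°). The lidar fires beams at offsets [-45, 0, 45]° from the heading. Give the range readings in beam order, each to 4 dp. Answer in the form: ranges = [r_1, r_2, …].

ranges = [3.3600, 2.9298, 3.8336]

beam 1: φ=-45°, α=330°
  d=(0.8660,-0.5000)  start (1,2)  tX=0.9584 tY=1.3600  stride 1/|dx|=1.1547 1/|dy|=2.0000
    cross x-line → (2,2), t=0.9584
    cross y-line → (2,1), t=1.3600
    cross x-line → (3,1), t=2.1131
    cross x-line → (4,1), t=3.2678
    cross y-line → (4,0), t=3.3600 (wall)
  → r_1 = 3.3600
beam 2: φ=0°, α=15°
  d=(0.9659,0.2588)  start (1,2)  tX=0.8593 tY=1.2364  stride 1/|dx|=1.0353 1/|dy|=3.8637
    cross x-line → (2,2), t=0.8593
    cross y-line → (2,3), t=1.2364
    cross x-line → (3,3), t=1.8946
    cross x-line → (4,3), t=2.9298 (wall)
  → r_2 = 2.9298
beam 3: φ=45°, α=60°
  d=(0.5000,0.8660)  start (1,2)  tX=1.6600 tY=0.3695  stride 1/|dx|=2.0000 1/|dy|=1.1547
    cross y-line → (1,3), t=0.3695
    cross y-line → (1,4), t=1.5242
    cross x-line → (2,4), t=1.6600
    cross y-line → (2,5), t=2.6789
    cross x-line → (3,5), t=3.6600
    cross y-line → (3,6), t=3.8336 (wall)
  → r_3 = 3.8336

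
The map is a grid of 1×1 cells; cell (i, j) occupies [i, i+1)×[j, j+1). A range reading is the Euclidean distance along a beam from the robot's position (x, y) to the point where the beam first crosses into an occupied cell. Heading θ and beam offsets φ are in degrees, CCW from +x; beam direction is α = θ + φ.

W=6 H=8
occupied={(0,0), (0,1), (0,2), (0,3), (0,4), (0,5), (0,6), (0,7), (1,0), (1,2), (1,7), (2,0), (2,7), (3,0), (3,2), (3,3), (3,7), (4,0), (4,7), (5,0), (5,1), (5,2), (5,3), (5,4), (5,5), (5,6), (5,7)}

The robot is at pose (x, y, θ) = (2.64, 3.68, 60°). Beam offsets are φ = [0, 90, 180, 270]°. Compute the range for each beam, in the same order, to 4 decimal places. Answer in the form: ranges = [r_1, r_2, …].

ranges = [3.8336, 1.8937, 1.2800, 0.4157]

beam 1: φ=0°, α=60°
  direction (0.5000, 0.8660); cell (2,3); t to first gridline: x 0.7200, y 0.3695 (then +2.0000 / +1.1547)
    (2,4) via y @ 0.3695
    (3,4) via x @ 0.7200
    (3,5) via y @ 1.5242
    (3,6) via y @ 2.6789
    (4,6) via x @ 2.7200
    (4,7) via y @ 3.8336  # hit
  → r_1 = 3.8336
beam 2: φ=90°, α=150°
  direction (-0.8660, 0.5000); cell (2,3); t to first gridline: x 0.7390, y 0.6400 (then +1.1547 / +2.0000)
    (2,4) via y @ 0.6400
    (1,4) via x @ 0.7390
    (0,4) via x @ 1.8937  # hit
  → r_2 = 1.8937
beam 3: φ=180°, α=240°
  direction (-0.5000, -0.8660); cell (2,3); t to first gridline: x 1.2800, y 0.7852 (then +2.0000 / +1.1547)
    (2,2) via y @ 0.7852
    (1,2) via x @ 1.2800  # hit
  → r_3 = 1.2800
beam 4: φ=270°, α=330°
  direction (0.8660, -0.5000); cell (2,3); t to first gridline: x 0.4157, y 1.3600 (then +1.1547 / +2.0000)
    (3,3) via x @ 0.4157  # hit
  → r_4 = 0.4157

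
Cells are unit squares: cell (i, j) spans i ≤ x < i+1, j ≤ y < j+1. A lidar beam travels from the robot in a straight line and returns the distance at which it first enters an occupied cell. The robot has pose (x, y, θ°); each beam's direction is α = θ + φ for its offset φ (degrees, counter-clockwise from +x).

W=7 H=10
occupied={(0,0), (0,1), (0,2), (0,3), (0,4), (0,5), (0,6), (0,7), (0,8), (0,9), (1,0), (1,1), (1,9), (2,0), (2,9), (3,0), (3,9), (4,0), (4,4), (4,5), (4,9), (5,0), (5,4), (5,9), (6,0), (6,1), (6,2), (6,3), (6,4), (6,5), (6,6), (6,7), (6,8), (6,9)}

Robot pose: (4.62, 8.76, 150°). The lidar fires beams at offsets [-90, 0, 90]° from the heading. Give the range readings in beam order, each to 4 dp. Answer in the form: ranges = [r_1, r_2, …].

ranges = [0.2771, 0.4800, 7.2400]

beam 1: φ=-90°, α=60°
  d=(0.5000,0.8660)  start (4,8)  tX=0.7600 tY=0.2771  stride 1/|dx|=2.0000 1/|dy|=1.1547
    cross y-line → (4,9), t=0.2771 (wall)
  → r_1 = 0.2771
beam 2: φ=0°, α=150°
  d=(-0.8660,0.5000)  start (4,8)  tX=0.7159 tY=0.4800  stride 1/|dx|=1.1547 1/|dy|=2.0000
    cross y-line → (4,9), t=0.4800 (wall)
  → r_2 = 0.4800
beam 3: φ=90°, α=240°
  d=(-0.5000,-0.8660)  start (4,8)  tX=1.2400 tY=0.8776  stride 1/|dx|=2.0000 1/|dy|=1.1547
    cross y-line → (4,7), t=0.8776
    cross x-line → (3,7), t=1.2400
    cross y-line → (3,6), t=2.0323
    cross y-line → (3,5), t=3.1870
    cross x-line → (2,5), t=3.2400
    cross y-line → (2,4), t=4.3417
    cross x-line → (1,4), t=5.2400
    cross y-line → (1,3), t=5.4964
    cross y-line → (1,2), t=6.6511
    cross x-line → (0,2), t=7.2400 (wall)
  → r_3 = 7.2400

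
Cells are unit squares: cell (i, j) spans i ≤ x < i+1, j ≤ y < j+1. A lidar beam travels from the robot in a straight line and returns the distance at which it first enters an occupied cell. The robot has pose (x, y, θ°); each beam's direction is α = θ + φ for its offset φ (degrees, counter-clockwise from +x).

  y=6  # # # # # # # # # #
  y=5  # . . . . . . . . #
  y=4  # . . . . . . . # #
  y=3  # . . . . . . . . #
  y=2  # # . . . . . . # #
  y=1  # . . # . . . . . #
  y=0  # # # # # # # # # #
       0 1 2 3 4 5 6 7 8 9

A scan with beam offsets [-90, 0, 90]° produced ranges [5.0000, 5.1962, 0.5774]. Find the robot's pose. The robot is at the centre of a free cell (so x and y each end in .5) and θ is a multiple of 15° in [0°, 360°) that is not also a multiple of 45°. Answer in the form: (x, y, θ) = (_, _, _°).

Enumerate (i+0.5, j+0.5, θ) over the 36 free cells and 16 admissible headings. For each, cast all 3 beams and compare to the given ranges.
  (2.5, 1.5, 255°): beam 1 = 1.5529 ≠ 5.0000 ✗
  (1.5, 3.5, 15°): beam 1 = 0.5176 ≠ 5.0000 ✗
  (2.5, 5.5, 60°): beam 1 = 6.3509 ≠ 5.0000 ✗
  (6.5, 3.5, 255°): beam 1 = 5.6940 ≠ 5.0000 ✗
  …
  (4.5, 1.5, 120°): r_1=5.0000, r_2=5.1962, r_3=0.5774 — all match ✓
Unique over the lattice → pose = (4.5, 1.5, 120°).

(x, y, θ) = (4.5, 1.5, 120°)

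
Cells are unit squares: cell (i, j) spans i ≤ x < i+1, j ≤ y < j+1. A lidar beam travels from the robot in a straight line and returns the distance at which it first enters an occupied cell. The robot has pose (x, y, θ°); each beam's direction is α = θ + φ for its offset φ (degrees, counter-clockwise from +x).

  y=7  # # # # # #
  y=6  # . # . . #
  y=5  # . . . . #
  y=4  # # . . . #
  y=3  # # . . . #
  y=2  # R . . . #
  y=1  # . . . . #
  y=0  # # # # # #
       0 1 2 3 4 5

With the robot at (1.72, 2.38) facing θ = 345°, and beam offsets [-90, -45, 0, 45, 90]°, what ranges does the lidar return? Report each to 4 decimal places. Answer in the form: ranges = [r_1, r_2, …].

ranges = [1.4287, 1.5935, 3.3957, 3.7874, 0.6419]

beam 1: φ=-90°, α=255°
  direction (-0.2588, -0.9659); cell (1,2); t to first gridline: x 2.7819, y 0.3934 (then +3.8637 / +1.0353)
    (1,1) via y @ 0.3934
    (1,0) via y @ 1.4287  # hit
  → r_1 = 1.4287
beam 2: φ=-45°, α=300°
  direction (0.5000, -0.8660); cell (1,2); t to first gridline: x 0.5600, y 0.4388 (then +2.0000 / +1.1547)
    (1,1) via y @ 0.4388
    (2,1) via x @ 0.5600
    (2,0) via y @ 1.5935  # hit
  → r_2 = 1.5935
beam 3: φ=0°, α=345°
  direction (0.9659, -0.2588); cell (1,2); t to first gridline: x 0.2899, y 1.4682 (then +1.0353 / +3.8637)
    (2,2) via x @ 0.2899
    (3,2) via x @ 1.3252
    (3,1) via y @ 1.4682
    (4,1) via x @ 2.3604
    (5,1) via x @ 3.3957  # hit
  → r_3 = 3.3957
beam 4: φ=45°, α=30°
  direction (0.8660, 0.5000); cell (1,2); t to first gridline: x 0.3233, y 1.2400 (then +1.1547 / +2.0000)
    (2,2) via x @ 0.3233
    (2,3) via y @ 1.2400
    (3,3) via x @ 1.4780
    (4,3) via x @ 2.6327
    (4,4) via y @ 3.2400
    (5,4) via x @ 3.7874  # hit
  → r_4 = 3.7874
beam 5: φ=90°, α=75°
  direction (0.2588, 0.9659); cell (1,2); t to first gridline: x 1.0818, y 0.6419 (then +3.8637 / +1.0353)
    (1,3) via y @ 0.6419  # hit
  → r_5 = 0.6419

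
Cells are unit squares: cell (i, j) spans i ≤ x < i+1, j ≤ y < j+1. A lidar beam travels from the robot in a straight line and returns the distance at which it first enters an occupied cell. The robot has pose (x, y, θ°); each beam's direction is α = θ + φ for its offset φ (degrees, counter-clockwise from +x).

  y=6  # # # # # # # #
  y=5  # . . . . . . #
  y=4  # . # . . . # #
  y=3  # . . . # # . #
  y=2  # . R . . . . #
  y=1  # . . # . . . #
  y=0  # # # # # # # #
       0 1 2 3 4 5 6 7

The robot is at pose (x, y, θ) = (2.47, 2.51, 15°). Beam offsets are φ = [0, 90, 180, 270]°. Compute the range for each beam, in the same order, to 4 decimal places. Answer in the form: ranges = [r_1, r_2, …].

beam 1: φ=0°, α=15°
  d=(0.9659,0.2588)  start (2,2)  tX=0.5487 tY=1.8932  stride 1/|dx|=1.0353 1/|dy|=3.8637
    cross x-line → (3,2), t=0.5487
    cross x-line → (4,2), t=1.5840
    cross y-line → (4,3), t=1.8932 (wall)
  → r_1 = 1.8932
beam 2: φ=90°, α=105°
  d=(-0.2588,0.9659)  start (2,2)  tX=1.8159 tY=0.5073  stride 1/|dx|=3.8637 1/|dy|=1.0353
    cross y-line → (2,3), t=0.5073
    cross y-line → (2,4), t=1.5426 (wall)
  → r_2 = 1.5426
beam 3: φ=180°, α=195°
  d=(-0.9659,-0.2588)  start (2,2)  tX=0.4866 tY=1.9705  stride 1/|dx|=1.0353 1/|dy|=3.8637
    cross x-line → (1,2), t=0.4866
    cross x-line → (0,2), t=1.5219 (wall)
  → r_3 = 1.5219
beam 4: φ=270°, α=285°
  d=(0.2588,-0.9659)  start (2,2)  tX=2.0478 tY=0.5280  stride 1/|dx|=3.8637 1/|dy|=1.0353
    cross y-line → (2,1), t=0.5280
    cross y-line → (2,0), t=1.5633 (wall)
  → r_4 = 1.5633

ranges = [1.8932, 1.5426, 1.5219, 1.5633]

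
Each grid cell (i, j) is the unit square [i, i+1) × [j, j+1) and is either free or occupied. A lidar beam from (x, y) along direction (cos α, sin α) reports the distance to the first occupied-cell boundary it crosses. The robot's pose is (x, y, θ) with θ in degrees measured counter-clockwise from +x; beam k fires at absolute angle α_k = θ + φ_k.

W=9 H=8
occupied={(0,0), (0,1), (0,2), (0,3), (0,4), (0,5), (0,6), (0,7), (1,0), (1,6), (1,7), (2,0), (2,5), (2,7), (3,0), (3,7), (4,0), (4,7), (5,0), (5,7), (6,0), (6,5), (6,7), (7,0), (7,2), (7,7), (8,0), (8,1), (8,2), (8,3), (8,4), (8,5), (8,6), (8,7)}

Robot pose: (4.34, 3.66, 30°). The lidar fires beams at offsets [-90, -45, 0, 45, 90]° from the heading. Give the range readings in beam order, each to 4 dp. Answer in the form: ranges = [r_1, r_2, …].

ranges = [3.0715, 2.7538, 2.6800, 3.4578, 2.6800]

beam 1: φ=-90°, α=300°
  cosα=0.5000 sinα=-0.8660 | (4,3) | tMaxX 1.3200 tMaxY 0.7621 | tΔX 2.0000 tΔY 1.1547
    t=0.7621 [y] (4,2)
    t=1.3200 [x] (5,2)
    t=1.9168 [y] (5,1)
    t=3.0715 [y] (5,0) — stop
  → r_1 = 3.0715
beam 2: φ=-45°, α=345°
  cosα=0.9659 sinα=-0.2588 | (4,3) | tMaxX 0.6833 tMaxY 2.5500 | tΔX 1.0353 tΔY 3.8637
    t=0.6833 [x] (5,3)
    t=1.7186 [x] (6,3)
    t=2.5500 [y] (6,2)
    t=2.7538 [x] (7,2) — stop
  → r_2 = 2.7538
beam 3: φ=0°, α=30°
  cosα=0.8660 sinα=0.5000 | (4,3) | tMaxX 0.7621 tMaxY 0.6800 | tΔX 1.1547 tΔY 2.0000
    t=0.6800 [y] (4,4)
    t=0.7621 [x] (5,4)
    t=1.9168 [x] (6,4)
    t=2.6800 [y] (6,5) — stop
  → r_3 = 2.6800
beam 4: φ=45°, α=75°
  cosα=0.2588 sinα=0.9659 | (4,3) | tMaxX 2.5500 tMaxY 0.3520 | tΔX 3.8637 tΔY 1.0353
    t=0.3520 [y] (4,4)
    t=1.3873 [y] (4,5)
    t=2.4225 [y] (4,6)
    t=2.5500 [x] (5,6)
    t=3.4578 [y] (5,7) — stop
  → r_4 = 3.4578
beam 5: φ=90°, α=120°
  cosα=-0.5000 sinα=0.8660 | (4,3) | tMaxX 0.6800 tMaxY 0.3926 | tΔX 2.0000 tΔY 1.1547
    t=0.3926 [y] (4,4)
    t=0.6800 [x] (3,4)
    t=1.5473 [y] (3,5)
    t=2.6800 [x] (2,5) — stop
  → r_5 = 2.6800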